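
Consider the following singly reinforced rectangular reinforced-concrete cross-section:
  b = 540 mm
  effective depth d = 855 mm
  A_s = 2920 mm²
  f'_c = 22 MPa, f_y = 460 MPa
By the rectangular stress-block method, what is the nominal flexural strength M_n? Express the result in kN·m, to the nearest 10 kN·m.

T = A_s f_y = 2920 × 460 = 1343200 N = 1343.2 kN.
From C = T: a = T/(0.85 f'_c b) = 1343200/(0.85 × 22 × 540) = 133.02 mm.
M_n = T(d − a/2) = 1343.2 kN × (855 − 66.51) mm = 1059.10 kN·m.

M_n ≈ 1060 kN·m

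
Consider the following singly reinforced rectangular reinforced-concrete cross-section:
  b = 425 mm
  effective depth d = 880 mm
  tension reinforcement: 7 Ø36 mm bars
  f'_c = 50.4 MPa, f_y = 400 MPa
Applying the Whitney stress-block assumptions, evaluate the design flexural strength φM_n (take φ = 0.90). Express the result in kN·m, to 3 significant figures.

A_s = 7 × 1018 = 7126 mm².
T = A_s f_y = 7126 × 400 = 2850400 N = 2850.4 kN.
From C = T: a = T/(0.85 f'_c b) = 2850400/(0.85 × 50.4 × 425) = 156.56 mm.
M_n = T(d − a/2) = 2850.4 kN × (880 − 78.28) mm = 2285.22 kN·m.
φM_n = 0.90 × 2285.22 = 2056.70 kN·m.

φM_n ≈ 2060 kN·m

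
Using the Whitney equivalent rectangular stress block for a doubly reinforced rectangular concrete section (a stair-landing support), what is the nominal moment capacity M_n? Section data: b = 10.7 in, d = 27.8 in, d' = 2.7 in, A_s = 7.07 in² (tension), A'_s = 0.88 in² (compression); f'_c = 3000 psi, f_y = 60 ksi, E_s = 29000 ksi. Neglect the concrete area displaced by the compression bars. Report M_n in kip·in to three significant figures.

Assume both steels yield.
a = (A_s − A'_s) f_y/(0.85 f'_c b) = (7.07 − 0.88) × 60/(0.85 × 3 × 10.7) = 13.612 in.
c = a/β₁ = 13.612/0.85 = 16.014 in; ε'_s = 0.003(c − d')/c = 0.0025 ≥ ε_y = 0.0021, so the compression steel yields.
M_n = (A_s − A'_s) f_y (d − a/2) + A'_s f_y (d − d') = 371.4 × (27.8 − 6.806) + 52.8 × (27.8 − 2.7) = 7797.2 + 1325.3 = 9122.5 kip·in.

M_n ≈ 9120 kip·in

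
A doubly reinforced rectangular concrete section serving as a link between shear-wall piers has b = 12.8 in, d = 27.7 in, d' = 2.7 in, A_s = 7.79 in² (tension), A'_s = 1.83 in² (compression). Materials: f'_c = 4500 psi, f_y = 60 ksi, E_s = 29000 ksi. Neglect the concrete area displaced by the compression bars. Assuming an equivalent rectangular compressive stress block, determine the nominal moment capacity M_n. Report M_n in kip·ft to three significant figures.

M_n ≈ 945 kip·ft

Assume both steels yield.
a = (A_s − A'_s) f_y/(0.85 f'_c b) = (7.79 − 1.83) × 60/(0.85 × 4.5 × 12.8) = 7.304 in.
c = a/β₁ = 7.304/0.825 = 8.853 in; ε'_s = 0.003(c − d')/c = 0.0021 ≥ ε_y = 0.0021, so the compression steel yields.
M_n = (A_s − A'_s) f_y (d − a/2) + A'_s f_y (d − d') = 357.6 × (27.7 − 3.652) + 109.8 × (27.7 − 2.7) = 8599.6 + 2745.0 = 11344.6 kip·in = 11344.6/12 = 945.38 kip·ft.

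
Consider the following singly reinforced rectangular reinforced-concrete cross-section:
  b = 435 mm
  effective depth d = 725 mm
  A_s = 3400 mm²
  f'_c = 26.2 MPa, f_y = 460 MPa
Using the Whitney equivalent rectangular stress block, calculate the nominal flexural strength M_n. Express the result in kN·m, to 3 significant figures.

M_n ≈ 1010 kN·m

T = A_s f_y = 3400 × 460 = 1564000 N = 1564 kN.
From C = T: a = T/(0.85 f'_c b) = 1564000/(0.85 × 26.2 × 435) = 161.45 mm.
M_n = T(d − a/2) = 1564 kN × (725 − 80.725) mm = 1007.65 kN·m.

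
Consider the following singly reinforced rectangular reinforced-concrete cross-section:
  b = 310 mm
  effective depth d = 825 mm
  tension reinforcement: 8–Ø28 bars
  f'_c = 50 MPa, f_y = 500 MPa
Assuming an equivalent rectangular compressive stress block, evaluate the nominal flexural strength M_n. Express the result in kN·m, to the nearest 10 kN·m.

M_n ≈ 1800 kN·m

A_s = 8 × 616 = 4928 mm².
T = A_s f_y = 4928 × 500 = 2464000 N = 2464 kN.
From C = T: a = T/(0.85 f'_c b) = 2464000/(0.85 × 50 × 310) = 187.02 mm.
M_n = T(d − a/2) = 2464 kN × (825 − 93.51) mm = 1802.39 kN·m.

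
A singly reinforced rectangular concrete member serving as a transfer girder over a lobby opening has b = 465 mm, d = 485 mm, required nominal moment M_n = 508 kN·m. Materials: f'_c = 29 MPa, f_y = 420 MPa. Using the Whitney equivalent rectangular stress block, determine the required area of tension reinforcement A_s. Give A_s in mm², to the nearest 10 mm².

A_s ≈ 2790 mm²

With M_n = 0.85 f'_c a b (d − a/2), solve the quadratic for a:
a = d − √(d² − 2M_n/(0.85 f'_c b)) = 485 − √(485² − 2 × 508×10⁶/(0.85 × 29 × 465)) = 102.13 mm.
A_s = 0.85 f'_c a b / f_y = 0.85 × 29 × 102.13 × 465 / 420 = 2787.2 mm².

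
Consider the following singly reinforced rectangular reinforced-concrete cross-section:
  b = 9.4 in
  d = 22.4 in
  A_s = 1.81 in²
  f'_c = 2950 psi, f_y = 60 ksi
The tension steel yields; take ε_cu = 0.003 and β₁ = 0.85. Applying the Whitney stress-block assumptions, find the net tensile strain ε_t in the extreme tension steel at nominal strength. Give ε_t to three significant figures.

a = A_s f_y/(0.85 f'_c b) = 4.607 in.
β₁ = 0.85, so c = a/β₁ = 4.607/0.85 = 5.420 in.
From the linear strain diagram with ε_cu = 0.003: ε_t = 0.003 (d − c)/c = 0.003 × (22.4 − 5.420)/5.420 = 0.00940.
Since ε_t ≥ 0.005, the section is tension-controlled.

ε_t ≈ 0.00940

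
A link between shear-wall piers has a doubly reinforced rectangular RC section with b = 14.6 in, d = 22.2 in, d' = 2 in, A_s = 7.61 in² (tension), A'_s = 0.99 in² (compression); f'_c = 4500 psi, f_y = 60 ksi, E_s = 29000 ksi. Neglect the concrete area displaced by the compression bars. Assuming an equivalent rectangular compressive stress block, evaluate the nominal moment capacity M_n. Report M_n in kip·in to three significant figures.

M_n ≈ 8610 kip·in

Assume both steels yield.
a = (A_s − A'_s) f_y/(0.85 f'_c b) = (7.61 − 0.99) × 60/(0.85 × 4.5 × 14.6) = 7.113 in.
c = a/β₁ = 7.113/0.825 = 8.622 in; ε'_s = 0.003(c − d')/c = 0.0023 ≥ ε_y = 0.0021, so the compression steel yields.
M_n = (A_s − A'_s) f_y (d − a/2) + A'_s f_y (d − d') = 397.2 × (22.2 − 3.5565) + 59.4 × (22.2 − 2) = 7405.2 + 1199.9 = 8605.1 kip·in.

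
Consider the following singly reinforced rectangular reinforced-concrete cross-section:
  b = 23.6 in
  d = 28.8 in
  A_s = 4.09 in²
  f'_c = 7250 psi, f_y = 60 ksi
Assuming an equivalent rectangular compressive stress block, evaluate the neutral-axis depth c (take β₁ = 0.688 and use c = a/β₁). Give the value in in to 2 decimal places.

T = A_s f_y = 4.09 × 60 = 245.4 kips.
a = T/(0.85 f'_c b) = 245.4/(0.85 × 7.25 × 23.6) = 1.6874 in.
With β₁ = 0.688, c = a/β₁ = 1.6874/0.688 = 2.45 in.

c ≈ 2.45 in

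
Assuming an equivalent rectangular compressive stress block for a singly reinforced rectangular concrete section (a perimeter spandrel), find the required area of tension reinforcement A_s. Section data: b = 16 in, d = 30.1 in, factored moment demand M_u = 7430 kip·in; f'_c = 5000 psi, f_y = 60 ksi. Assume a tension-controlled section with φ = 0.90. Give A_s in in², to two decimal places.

M_n = M_u/φ = 7430/0.90 = 8255.56 kip·in.
From M_n = 0.85 f'_c a b (d − a/2):
a = d − √(d² − 2M_n/(0.85 f'_c b)) = 30.1 − √(30.1² − 2 × 8255.56/(0.85 × 5 × 16)) = 4.347 in.
A_s = 0.85 f'_c a b / f_y = 0.85 × 5 × 4.347 × 16 / 60 = 4.927 in².

A_s ≈ 4.93 in²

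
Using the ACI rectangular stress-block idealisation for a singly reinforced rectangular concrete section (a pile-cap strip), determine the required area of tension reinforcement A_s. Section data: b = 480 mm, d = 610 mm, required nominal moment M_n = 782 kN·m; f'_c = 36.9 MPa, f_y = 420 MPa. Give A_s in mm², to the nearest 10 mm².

A_s ≈ 3300 mm²

With M_n = 0.85 f'_c a b (d − a/2), solve the quadratic for a:
a = d − √(d² − 2M_n/(0.85 f'_c b)) = 610 − √(610² − 2 × 782×10⁶/(0.85 × 36.9 × 480)) = 92.10 mm.
A_s = 0.85 f'_c a b / f_y = 0.85 × 36.9 × 92.10 × 480 / 420 = 3301.4 mm².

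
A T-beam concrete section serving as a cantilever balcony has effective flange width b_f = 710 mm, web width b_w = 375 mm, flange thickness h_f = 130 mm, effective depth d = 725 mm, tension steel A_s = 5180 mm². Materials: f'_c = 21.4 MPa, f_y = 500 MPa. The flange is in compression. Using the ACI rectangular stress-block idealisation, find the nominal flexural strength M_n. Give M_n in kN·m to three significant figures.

M_n ≈ 1590 kN·m

Tension: T = A_s f_y = 5180 × 500 = 2590000 N.
Try a within the flange: a = T/(0.85 f'_c b_f) = 2590000/(0.85 × 21.4 × 710) = 200.54 mm.
a = 200.54 > h_f = 130 mm: the block extends into the web. Split into flange-overhang and web parts.
C_f = 0.85 f'_c (b_f − b_w) h_f = 0.85 × 21.4 × (710 − 375) × 130 = 792175 N.
Remaining web compression depth: a_w = (T − C_f)/(0.85 f'_c b_w) = (2590000 − 792175)/(0.85 × 21.4 × 375) = 263.56 mm.
M_n = C_f(d − h_f/2) + (T − C_f)(d − a_w/2) = 792175 × (725 − 65) + 1797825 × (725 − 131.78) = 522.84 + 1066.51 = 1589.35 × 10⁶ N·mm.
M_n = 1589.35 kN·m.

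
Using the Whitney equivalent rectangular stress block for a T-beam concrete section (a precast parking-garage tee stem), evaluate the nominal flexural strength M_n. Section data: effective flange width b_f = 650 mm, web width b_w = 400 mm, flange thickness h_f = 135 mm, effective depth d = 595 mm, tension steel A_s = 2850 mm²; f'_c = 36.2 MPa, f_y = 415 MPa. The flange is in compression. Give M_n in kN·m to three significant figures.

Tension: T = A_s f_y = 2850 × 415 = 1182750 N.
Try a within the flange: a = T/(0.85 f'_c b_f) = 1182750/(0.85 × 36.2 × 650) = 59.14 mm.
Since a = 59.14 ≤ h_f = 135 mm, the stress block lies entirely in the flange; analyse as a rectangular beam of width b_f.
M_n = T(d − a/2) = 1182750 × (595 − 29.57) = 668.76 × 10⁶ N·mm.
M_n = 668.76 kN·m.

M_n ≈ 669 kN·m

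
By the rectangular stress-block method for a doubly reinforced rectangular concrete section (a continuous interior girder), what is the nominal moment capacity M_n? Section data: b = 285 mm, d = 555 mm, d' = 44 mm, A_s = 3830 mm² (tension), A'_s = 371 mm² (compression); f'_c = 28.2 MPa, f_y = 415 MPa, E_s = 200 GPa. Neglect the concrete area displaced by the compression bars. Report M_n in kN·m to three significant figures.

Assume both tension and compression steel yield.
Net tension couple steel: A_s − A'_s = 3459 mm².
a = (A_s − A'_s) f_y / (0.85 f'_c b) = 1435485/(0.85 × 28.2 × 285) = 210.13 mm.
c = a/β₁ = 210.13/0.849 = 247.50 mm; ε'_s = 0.003(c − d')/c = 0.0025 ≥ f_y/E_s = 0.0021, so compression steel does yield.
M_n = (A_s − A'_s) f_y (d − a/2) + A'_s f_y (d − d') = [1435485 × (555 − 105.065) + 153965 × (555 − 44)] × 10⁻⁶ = 645.87 + 78.68 = 724.55 kN·m.

M_n ≈ 725 kN·m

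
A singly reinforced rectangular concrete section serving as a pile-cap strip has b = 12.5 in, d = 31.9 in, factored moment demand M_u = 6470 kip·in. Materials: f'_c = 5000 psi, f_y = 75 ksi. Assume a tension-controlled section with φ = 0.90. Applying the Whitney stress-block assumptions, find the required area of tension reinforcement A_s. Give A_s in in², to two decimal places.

A_s ≈ 3.24 in²

M_n = M_u/φ = 6470/0.90 = 7188.89 kip·in.
From M_n = 0.85 f'_c a b (d − a/2):
a = d − √(d² − 2M_n/(0.85 f'_c b)) = 31.9 − √(31.9² − 2 × 7188.89/(0.85 × 5 × 12.5)) = 4.569 in.
A_s = 0.85 f'_c a b / f_y = 0.85 × 5 × 4.569 × 12.5 / 75 = 3.236 in².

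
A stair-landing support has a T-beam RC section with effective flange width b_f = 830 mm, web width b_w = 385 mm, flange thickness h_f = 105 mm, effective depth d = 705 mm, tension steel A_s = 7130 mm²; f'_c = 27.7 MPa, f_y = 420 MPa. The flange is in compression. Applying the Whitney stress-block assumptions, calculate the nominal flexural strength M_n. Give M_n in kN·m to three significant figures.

Tension: T = A_s f_y = 7130 × 420 = 2994600 N.
Try a within the flange: a = T/(0.85 f'_c b_f) = 2994600/(0.85 × 27.7 × 830) = 153.24 mm.
a = 153.24 > h_f = 105 mm: the block extends into the web. Split into flange-overhang and web parts.
C_f = 0.85 f'_c (b_f − b_w) h_f = 0.85 × 27.7 × (830 − 385) × 105 = 1100140 N.
Remaining web compression depth: a_w = (T − C_f)/(0.85 f'_c b_w) = (2994600 − 1100140)/(0.85 × 27.7 × 385) = 208.99 mm.
M_n = C_f(d − h_f/2) + (T − C_f)(d − a_w/2) = 1100140 × (705 − 52.5) + 1894460 × (705 − 104.495) = 717.84 + 1137.63 = 1855.47 × 10⁶ N·mm.
M_n = 1855.47 kN·m.

M_n ≈ 1860 kN·m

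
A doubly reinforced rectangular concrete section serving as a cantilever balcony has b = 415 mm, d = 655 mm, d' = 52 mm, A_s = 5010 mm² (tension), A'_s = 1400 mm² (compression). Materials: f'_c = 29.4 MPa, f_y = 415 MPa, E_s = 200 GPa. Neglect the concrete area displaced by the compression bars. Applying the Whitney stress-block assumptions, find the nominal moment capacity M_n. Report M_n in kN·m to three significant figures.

Assume both tension and compression steel yield.
Net tension couple steel: A_s − A'_s = 3610 mm².
a = (A_s − A'_s) f_y / (0.85 f'_c b) = 1498150/(0.85 × 29.4 × 415) = 144.46 mm.
c = a/β₁ = 144.46/0.84 = 171.98 mm; ε'_s = 0.003(c − d')/c = 0.0021 ≥ f_y/E_s = 0.0021, so compression steel does yield.
M_n = (A_s − A'_s) f_y (d − a/2) + A'_s f_y (d − d') = [1498150 × (655 − 72.23) + 581000 × (655 − 52)] × 10⁻⁶ = 873.08 + 350.34 = 1223.42 kN·m.

M_n ≈ 1220 kN·m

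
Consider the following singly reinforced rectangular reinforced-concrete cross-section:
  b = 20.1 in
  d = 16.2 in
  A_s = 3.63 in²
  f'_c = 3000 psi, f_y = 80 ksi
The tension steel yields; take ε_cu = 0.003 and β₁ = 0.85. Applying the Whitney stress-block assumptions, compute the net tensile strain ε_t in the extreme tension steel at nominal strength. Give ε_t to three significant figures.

ε_t ≈ 0.00429

a = A_s f_y/(0.85 f'_c b) = 5.666 in.
β₁ = 0.85, so c = a/β₁ = 5.666/0.85 = 6.666 in.
From the linear strain diagram with ε_cu = 0.003: ε_t = 0.003 (d − c)/c = 0.003 × (16.2 − 6.666)/6.666 = 0.00429.
ε_t is between 0.004 and 0.005 — transition zone.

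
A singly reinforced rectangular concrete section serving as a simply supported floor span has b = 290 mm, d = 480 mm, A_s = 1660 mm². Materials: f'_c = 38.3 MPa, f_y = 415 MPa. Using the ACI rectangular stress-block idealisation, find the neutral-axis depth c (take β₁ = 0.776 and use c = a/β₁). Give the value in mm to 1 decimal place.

T = A_s f_y = 1660 × 415 = 688900 N = 688.9 kN.
Setting C = 0.85 f'_c a b equal to T: a = 688900/(0.85 × 38.3 × 290) = 72.969 mm.
With β₁ = 0.776, c = a/β₁ = 72.969/0.776 = 94.0 mm.

c ≈ 94.0 mm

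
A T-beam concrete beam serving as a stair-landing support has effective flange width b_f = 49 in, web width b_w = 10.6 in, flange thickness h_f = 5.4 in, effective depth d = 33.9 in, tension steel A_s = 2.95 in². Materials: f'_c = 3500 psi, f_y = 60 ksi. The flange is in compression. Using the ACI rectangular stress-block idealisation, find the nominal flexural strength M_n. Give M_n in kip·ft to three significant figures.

Tension: T = A_s f_y = 2.95 × 60 = 177 kips.
Try a within the flange: a = T/(0.85 f'_c b_f) = 177/(0.85 × 3.5 × 49) = 1.214 in.
Since a = 1.214 ≤ h_f = 5.4 in, the stress block lies entirely in the flange; analyse as a rectangular beam of width b_f.
M_n = T(d − a/2) = 177 × (33.9 − 0.607) = 5892.9 kip·in.
M_n = 5892.9/12 = 491.08 kip·ft.

M_n ≈ 491 kip·ft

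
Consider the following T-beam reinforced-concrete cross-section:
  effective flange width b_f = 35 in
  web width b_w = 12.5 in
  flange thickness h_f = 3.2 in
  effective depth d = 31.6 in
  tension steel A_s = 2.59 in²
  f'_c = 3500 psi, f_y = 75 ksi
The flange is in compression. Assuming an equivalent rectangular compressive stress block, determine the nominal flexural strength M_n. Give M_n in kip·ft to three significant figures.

M_n ≈ 496 kip·ft

Tension: T = A_s f_y = 2.59 × 75 = 194.25 kips.
Try a within the flange: a = T/(0.85 f'_c b_f) = 194.25/(0.85 × 3.5 × 35) = 1.866 in.
Since a = 1.866 ≤ h_f = 3.2 in, the stress block lies entirely in the flange; analyse as a rectangular beam of width b_f.
M_n = T(d − a/2) = 194.25 × (31.6 − 0.933) = 5957.1 kip·in.
M_n = 5957.1/12 = 496.43 kip·ft.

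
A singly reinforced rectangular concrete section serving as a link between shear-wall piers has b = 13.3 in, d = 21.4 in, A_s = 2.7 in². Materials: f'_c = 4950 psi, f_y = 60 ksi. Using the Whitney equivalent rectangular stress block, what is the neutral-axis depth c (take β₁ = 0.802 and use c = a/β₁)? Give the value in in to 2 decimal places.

T = A_s f_y = 2.7 × 60 = 162 kips.
a = T/(0.85 f'_c b) = 162/(0.85 × 4.95 × 13.3) = 2.8949 in.
With β₁ = 0.802, c = a/β₁ = 2.8949/0.802 = 3.61 in.

c ≈ 3.61 in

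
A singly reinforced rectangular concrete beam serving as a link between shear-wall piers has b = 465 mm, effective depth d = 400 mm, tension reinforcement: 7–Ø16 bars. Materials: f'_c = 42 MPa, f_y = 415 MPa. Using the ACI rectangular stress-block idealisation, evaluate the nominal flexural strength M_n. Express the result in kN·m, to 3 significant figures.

M_n ≈ 223 kN·m

A_s = 7 × 201 = 1407 mm².
T = A_s f_y = 1407 × 415 = 583905 N = 583.905 kN.
From C = T: a = T/(0.85 f'_c b) = 583905/(0.85 × 42 × 465) = 35.17 mm.
M_n = T(d − a/2) = 583.905 kN × (400 − 17.585) mm = 223.29 kN·m.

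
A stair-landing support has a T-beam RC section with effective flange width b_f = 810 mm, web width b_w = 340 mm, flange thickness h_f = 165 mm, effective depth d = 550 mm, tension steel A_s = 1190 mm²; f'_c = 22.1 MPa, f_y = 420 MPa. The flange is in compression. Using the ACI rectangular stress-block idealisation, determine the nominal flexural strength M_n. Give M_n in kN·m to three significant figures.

Tension: T = A_s f_y = 1190 × 420 = 499800 N.
Try a within the flange: a = T/(0.85 f'_c b_f) = 499800/(0.85 × 22.1 × 810) = 32.85 mm.
Since a = 32.85 ≤ h_f = 165 mm, the stress block lies entirely in the flange; analyse as a rectangular beam of width b_f.
M_n = T(d − a/2) = 499800 × (550 − 16.425) = 266.68 × 10⁶ N·mm.
M_n = 266.68 kN·m.

M_n ≈ 267 kN·m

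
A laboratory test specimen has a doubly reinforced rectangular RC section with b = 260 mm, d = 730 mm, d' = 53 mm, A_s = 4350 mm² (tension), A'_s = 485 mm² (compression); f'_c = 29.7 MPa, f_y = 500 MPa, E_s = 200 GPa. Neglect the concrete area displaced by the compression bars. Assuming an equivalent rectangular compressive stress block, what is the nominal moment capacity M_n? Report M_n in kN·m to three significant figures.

M_n ≈ 1290 kN·m

Assume both tension and compression steel yield.
Net tension couple steel: A_s − A'_s = 3865 mm².
a = (A_s − A'_s) f_y / (0.85 f'_c b) = 1932500/(0.85 × 29.7 × 260) = 294.42 mm.
c = a/β₁ = 294.42/0.838 = 351.34 mm; ε'_s = 0.003(c − d')/c = 0.0025 ≥ f_y/E_s = 0.0025, so compression steel does yield.
M_n = (A_s − A'_s) f_y (d − a/2) + A'_s f_y (d − d') = [1932500 × (730 − 147.21) + 242500 × (730 − 53)] × 10⁻⁶ = 1126.24 + 164.17 = 1290.41 kN·m.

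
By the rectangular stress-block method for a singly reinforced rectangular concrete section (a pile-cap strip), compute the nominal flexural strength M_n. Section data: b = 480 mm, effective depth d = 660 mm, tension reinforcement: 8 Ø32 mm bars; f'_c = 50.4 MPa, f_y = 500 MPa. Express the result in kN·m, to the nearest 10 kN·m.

M_n ≈ 1870 kN·m

A_s = 8 × 804 = 6432 mm².
T = A_s f_y = 6432 × 500 = 3216000 N = 3216 kN.
From C = T: a = T/(0.85 f'_c b) = 3216000/(0.85 × 50.4 × 480) = 156.40 mm.
M_n = T(d − a/2) = 3216 kN × (660 − 78.2) mm = 1871.07 kN·m.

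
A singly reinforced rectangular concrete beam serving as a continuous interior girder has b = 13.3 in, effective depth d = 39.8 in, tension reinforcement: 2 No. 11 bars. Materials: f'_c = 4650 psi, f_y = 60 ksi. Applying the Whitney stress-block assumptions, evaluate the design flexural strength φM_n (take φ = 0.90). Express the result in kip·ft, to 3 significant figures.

A_s = 2 × 1.56 = 3.12 in².
T = A_s f_y = 3.12 × 60 = 187.2 kips.
a = T/(0.85 f'_c b) = 187.2/(0.85 × 4.65 × 13.3) = 3.561 in.
M_n = T(d − a/2) = 187.2 × (39.8 − 1.7805) = 7117.3 kip·in = 7117.3/12 = 593.11 kip·ft.
φM_n = 0.90 × 593.11 = 533.80 kip·ft.

φM_n ≈ 534 kip·ft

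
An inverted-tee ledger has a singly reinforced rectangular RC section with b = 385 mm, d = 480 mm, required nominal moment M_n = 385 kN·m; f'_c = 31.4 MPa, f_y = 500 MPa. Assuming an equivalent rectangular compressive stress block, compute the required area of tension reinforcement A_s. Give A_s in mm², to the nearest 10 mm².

With M_n = 0.85 f'_c a b (d − a/2), solve the quadratic for a:
a = d − √(d² − 2M_n/(0.85 f'_c b)) = 480 − √(480² − 2 × 385×10⁶/(0.85 × 31.4 × 385)) = 85.71 mm.
A_s = 0.85 f'_c a b / f_y = 0.85 × 31.4 × 85.71 × 385 / 500 = 1761.5 mm².

A_s ≈ 1760 mm²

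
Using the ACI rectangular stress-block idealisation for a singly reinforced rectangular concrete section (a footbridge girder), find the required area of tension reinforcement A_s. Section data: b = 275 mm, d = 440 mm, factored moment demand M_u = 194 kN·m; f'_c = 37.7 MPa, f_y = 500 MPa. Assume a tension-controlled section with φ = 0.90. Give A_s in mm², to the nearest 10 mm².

A_s ≈ 1050 mm²

M_n = M_u/φ = 194/0.90 = 215.556 kN·m.
With M_n = 0.85 f'_c a b (d − a/2), solve the quadratic for a:
a = d − √(d² − 2M_n/(0.85 f'_c b)) = 440 − √(440² − 2 × 215.556×10⁶/(0.85 × 37.7 × 275)) = 59.63 mm.
A_s = 0.85 f'_c a b / f_y = 0.85 × 37.7 × 59.63 × 275 / 500 = 1051.0 mm².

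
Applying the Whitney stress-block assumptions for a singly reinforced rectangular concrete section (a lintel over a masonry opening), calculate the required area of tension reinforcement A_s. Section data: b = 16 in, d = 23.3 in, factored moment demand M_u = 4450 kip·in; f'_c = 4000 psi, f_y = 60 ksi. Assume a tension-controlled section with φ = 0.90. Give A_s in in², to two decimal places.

A_s ≈ 3.90 in²

M_n = M_u/φ = 4450/0.90 = 4944.44 kip·in.
From M_n = 0.85 f'_c a b (d − a/2):
a = d − √(d² − 2M_n/(0.85 f'_c b)) = 23.3 − √(23.3² − 2 × 4944.44/(0.85 × 4 × 16)) = 4.297 in.
A_s = 0.85 f'_c a b / f_y = 0.85 × 4 × 4.297 × 16 / 60 = 3.896 in².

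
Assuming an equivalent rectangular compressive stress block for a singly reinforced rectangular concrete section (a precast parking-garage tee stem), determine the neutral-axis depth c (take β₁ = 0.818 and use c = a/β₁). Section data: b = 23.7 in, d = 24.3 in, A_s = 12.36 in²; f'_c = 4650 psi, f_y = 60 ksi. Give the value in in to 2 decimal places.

c ≈ 9.68 in

T = A_s f_y = 12.36 × 60 = 741.6 kips.
a = T/(0.85 f'_c b) = 741.6/(0.85 × 4.65 × 23.7) = 7.9168 in.
With β₁ = 0.818, c = a/β₁ = 7.9168/0.818 = 9.68 in.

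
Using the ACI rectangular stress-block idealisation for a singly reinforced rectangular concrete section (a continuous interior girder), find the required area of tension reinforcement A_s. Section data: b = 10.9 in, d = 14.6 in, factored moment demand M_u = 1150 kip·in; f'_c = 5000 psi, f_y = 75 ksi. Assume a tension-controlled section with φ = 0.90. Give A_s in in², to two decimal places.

M_n = M_u/φ = 1150/0.90 = 1277.78 kip·in.
From M_n = 0.85 f'_c a b (d − a/2):
a = d − √(d² − 2M_n/(0.85 f'_c b)) = 14.6 − √(14.6² − 2 × 1277.78/(0.85 × 5 × 10.9)) = 2.030 in.
A_s = 0.85 f'_c a b / f_y = 0.85 × 5 × 2.030 × 10.9 / 75 = 1.254 in².

A_s ≈ 1.25 in²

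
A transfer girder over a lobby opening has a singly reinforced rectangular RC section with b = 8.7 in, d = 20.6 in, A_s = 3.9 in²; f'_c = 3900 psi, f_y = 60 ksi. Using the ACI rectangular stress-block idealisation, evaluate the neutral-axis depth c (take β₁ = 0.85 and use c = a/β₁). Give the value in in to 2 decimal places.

c ≈ 9.55 in

T = A_s f_y = 3.9 × 60 = 234 kips.
a = T/(0.85 f'_c b) = 234/(0.85 × 3.9 × 8.7) = 8.1136 in.
With β₁ = 0.85, c = a/β₁ = 8.1136/0.85 = 9.55 in.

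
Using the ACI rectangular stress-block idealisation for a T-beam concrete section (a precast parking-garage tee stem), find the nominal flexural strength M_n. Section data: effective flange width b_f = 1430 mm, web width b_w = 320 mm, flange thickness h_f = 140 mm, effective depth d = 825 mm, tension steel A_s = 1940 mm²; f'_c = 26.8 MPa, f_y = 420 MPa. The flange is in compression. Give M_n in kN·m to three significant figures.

M_n ≈ 662 kN·m

Tension: T = A_s f_y = 1940 × 420 = 814800 N.
Try a within the flange: a = T/(0.85 f'_c b_f) = 814800/(0.85 × 26.8 × 1430) = 25.01 mm.
Since a = 25.01 ≤ h_f = 140 mm, the stress block lies entirely in the flange; analyse as a rectangular beam of width b_f.
M_n = T(d − a/2) = 814800 × (825 − 12.505) = 662.02 × 10⁶ N·mm.
M_n = 662.02 kN·m.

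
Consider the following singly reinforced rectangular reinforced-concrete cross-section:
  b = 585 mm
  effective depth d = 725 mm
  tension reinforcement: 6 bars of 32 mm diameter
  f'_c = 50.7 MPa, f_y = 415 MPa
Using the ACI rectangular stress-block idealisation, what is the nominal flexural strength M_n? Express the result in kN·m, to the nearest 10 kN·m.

M_n ≈ 1370 kN·m

A_s = 6 × 804 = 4824 mm².
T = A_s f_y = 4824 × 415 = 2001960 N = 2001.96 kN.
From C = T: a = T/(0.85 f'_c b) = 2001960/(0.85 × 50.7 × 585) = 79.41 mm.
M_n = T(d − a/2) = 2001.96 kN × (725 − 39.705) mm = 1371.93 kN·m.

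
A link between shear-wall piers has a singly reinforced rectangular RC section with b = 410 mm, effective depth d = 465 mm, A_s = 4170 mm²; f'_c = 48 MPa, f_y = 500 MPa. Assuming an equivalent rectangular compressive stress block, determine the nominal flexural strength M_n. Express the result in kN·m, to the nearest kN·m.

T = A_s f_y = 4170 × 500 = 2085000 N = 2085 kN.
From C = T: a = T/(0.85 f'_c b) = 2085000/(0.85 × 48 × 410) = 124.64 mm.
M_n = T(d − a/2) = 2085 kN × (465 − 62.32) mm = 839.59 kN·m.

M_n ≈ 840 kN·m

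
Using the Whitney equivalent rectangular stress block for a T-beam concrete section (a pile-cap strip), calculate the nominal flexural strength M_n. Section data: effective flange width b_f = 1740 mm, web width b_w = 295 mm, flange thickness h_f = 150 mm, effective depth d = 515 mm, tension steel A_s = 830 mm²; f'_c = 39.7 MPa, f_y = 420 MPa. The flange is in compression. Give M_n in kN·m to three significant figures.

Tension: T = A_s f_y = 830 × 420 = 348600 N.
Try a within the flange: a = T/(0.85 f'_c b_f) = 348600/(0.85 × 39.7 × 1740) = 5.94 mm.
Since a = 5.94 ≤ h_f = 150 mm, the stress block lies entirely in the flange; analyse as a rectangular beam of width b_f.
M_n = T(d − a/2) = 348600 × (515 − 2.97) = 178.49 × 10⁶ N·mm.
M_n = 178.49 kN·m.

M_n ≈ 178 kN·m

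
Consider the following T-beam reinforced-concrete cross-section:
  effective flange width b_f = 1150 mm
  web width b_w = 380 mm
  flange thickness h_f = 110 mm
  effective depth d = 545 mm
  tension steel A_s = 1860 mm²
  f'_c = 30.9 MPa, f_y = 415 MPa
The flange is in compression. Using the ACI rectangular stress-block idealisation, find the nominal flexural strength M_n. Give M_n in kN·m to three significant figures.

M_n ≈ 411 kN·m

Tension: T = A_s f_y = 1860 × 415 = 771900 N.
Try a within the flange: a = T/(0.85 f'_c b_f) = 771900/(0.85 × 30.9 × 1150) = 25.56 mm.
Since a = 25.56 ≤ h_f = 110 mm, the stress block lies entirely in the flange; analyse as a rectangular beam of width b_f.
M_n = T(d − a/2) = 771900 × (545 − 12.78) = 410.82 × 10⁶ N·mm.
M_n = 410.82 kN·m.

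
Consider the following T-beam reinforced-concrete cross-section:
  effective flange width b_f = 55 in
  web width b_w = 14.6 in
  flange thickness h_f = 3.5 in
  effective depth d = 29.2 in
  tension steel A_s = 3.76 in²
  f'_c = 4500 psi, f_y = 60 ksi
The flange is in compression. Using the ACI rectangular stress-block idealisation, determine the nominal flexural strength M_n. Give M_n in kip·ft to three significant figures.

Tension: T = A_s f_y = 3.76 × 60 = 225.6 kips.
Try a within the flange: a = T/(0.85 f'_c b_f) = 225.6/(0.85 × 4.5 × 55) = 1.072 in.
Since a = 1.072 ≤ h_f = 3.5 in, the stress block lies entirely in the flange; analyse as a rectangular beam of width b_f.
M_n = T(d − a/2) = 225.6 × (29.2 − 0.536) = 6466.6 kip·in.
M_n = 6466.6/12 = 538.88 kip·ft.

M_n ≈ 539 kip·ft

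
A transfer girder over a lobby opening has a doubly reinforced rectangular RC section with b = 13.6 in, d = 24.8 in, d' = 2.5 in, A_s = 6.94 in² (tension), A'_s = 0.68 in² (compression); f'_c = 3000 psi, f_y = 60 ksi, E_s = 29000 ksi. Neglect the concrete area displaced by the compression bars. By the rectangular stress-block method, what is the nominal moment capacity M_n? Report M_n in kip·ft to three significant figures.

Assume both steels yield.
a = (A_s − A'_s) f_y/(0.85 f'_c b) = (6.94 − 0.68) × 60/(0.85 × 3 × 13.6) = 10.830 in.
c = a/β₁ = 10.830/0.85 = 12.741 in; ε'_s = 0.003(c − d')/c = 0.0024 ≥ ε_y = 0.0021, so the compression steel yields.
M_n = (A_s − A'_s) f_y (d − a/2) + A'_s f_y (d − d') = 375.6 × (24.8 − 5.415) + 40.8 × (24.8 − 2.5) = 7281.0 + 909.8 = 8190.8 kip·in = 8190.8/12 = 682.57 kip·ft.

M_n ≈ 683 kip·ft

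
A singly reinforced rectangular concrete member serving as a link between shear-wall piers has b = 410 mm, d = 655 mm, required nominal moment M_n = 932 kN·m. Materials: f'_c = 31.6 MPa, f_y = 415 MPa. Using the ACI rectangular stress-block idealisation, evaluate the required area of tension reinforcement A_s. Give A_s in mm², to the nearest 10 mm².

A_s ≈ 3860 mm²

With M_n = 0.85 f'_c a b (d − a/2), solve the quadratic for a:
a = d − √(d² − 2M_n/(0.85 f'_c b)) = 655 − √(655² − 2 × 932×10⁶/(0.85 × 31.6 × 410)) = 145.33 mm.
A_s = 0.85 f'_c a b / f_y = 0.85 × 31.6 × 145.33 × 410 / 415 = 3856.5 mm².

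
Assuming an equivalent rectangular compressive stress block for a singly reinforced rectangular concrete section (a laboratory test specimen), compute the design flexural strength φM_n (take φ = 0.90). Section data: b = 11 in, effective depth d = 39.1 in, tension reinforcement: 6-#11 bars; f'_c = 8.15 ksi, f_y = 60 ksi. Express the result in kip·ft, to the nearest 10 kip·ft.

φM_n ≈ 1490 kip·ft

A_s = 6 × 1.56 = 9.36 in².
T = A_s f_y = 9.36 × 60 = 561.6 kips.
a = T/(0.85 f'_c b) = 561.6/(0.85 × 8.15 × 11) = 7.370 in.
M_n = T(d − a/2) = 561.6 × (39.1 − 3.685) = 19889.1 kip·in = 19889.1/12 = 1657.43 kip·ft.
φM_n = 0.90 × 1657.43 = 1491.69 kip·ft.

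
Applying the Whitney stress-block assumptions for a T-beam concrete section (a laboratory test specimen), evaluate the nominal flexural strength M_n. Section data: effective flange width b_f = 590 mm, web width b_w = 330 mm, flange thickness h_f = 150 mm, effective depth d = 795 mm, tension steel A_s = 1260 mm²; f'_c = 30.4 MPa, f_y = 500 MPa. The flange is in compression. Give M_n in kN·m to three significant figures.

Tension: T = A_s f_y = 1260 × 500 = 630000 N.
Try a within the flange: a = T/(0.85 f'_c b_f) = 630000/(0.85 × 30.4 × 590) = 41.32 mm.
Since a = 41.32 ≤ h_f = 150 mm, the stress block lies entirely in the flange; analyse as a rectangular beam of width b_f.
M_n = T(d − a/2) = 630000 × (795 − 20.66) = 487.83 × 10⁶ N·mm.
M_n = 487.83 kN·m.

M_n ≈ 488 kN·m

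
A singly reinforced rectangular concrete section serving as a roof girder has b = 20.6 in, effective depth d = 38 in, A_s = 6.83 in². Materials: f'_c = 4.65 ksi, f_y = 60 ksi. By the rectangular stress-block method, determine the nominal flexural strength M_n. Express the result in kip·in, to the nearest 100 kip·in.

T = A_s f_y = 6.83 × 60 = 409.8 kips.
a = T/(0.85 f'_c b) = 409.8/(0.85 × 4.65 × 20.6) = 5.033 in.
M_n = T(d − a/2) = 409.8 × (38 − 2.5165) = 14541.1 kip·in.

M_n ≈ 14500 kip·in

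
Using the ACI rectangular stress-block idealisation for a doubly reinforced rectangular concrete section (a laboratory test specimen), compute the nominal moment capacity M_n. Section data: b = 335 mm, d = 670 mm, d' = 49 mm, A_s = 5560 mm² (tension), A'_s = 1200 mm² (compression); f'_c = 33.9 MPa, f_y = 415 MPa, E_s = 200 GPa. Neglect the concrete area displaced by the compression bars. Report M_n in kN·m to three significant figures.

M_n ≈ 1350 kN·m

Assume both tension and compression steel yield.
Net tension couple steel: A_s − A'_s = 4360 mm².
a = (A_s − A'_s) f_y / (0.85 f'_c b) = 1809400/(0.85 × 33.9 × 335) = 187.44 mm.
c = a/β₁ = 187.44/0.808 = 231.98 mm; ε'_s = 0.003(c − d')/c = 0.0024 ≥ f_y/E_s = 0.0021, so compression steel does yield.
M_n = (A_s − A'_s) f_y (d − a/2) + A'_s f_y (d − d') = [1809400 × (670 − 93.72) + 498000 × (670 − 49)] × 10⁻⁶ = 1042.72 + 309.26 = 1351.98 kN·m.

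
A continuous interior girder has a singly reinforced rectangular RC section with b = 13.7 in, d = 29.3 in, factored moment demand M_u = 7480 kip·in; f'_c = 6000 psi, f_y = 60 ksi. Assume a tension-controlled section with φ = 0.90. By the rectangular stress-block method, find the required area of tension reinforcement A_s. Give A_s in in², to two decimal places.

A_s ≈ 5.11 in²

M_n = M_u/φ = 7480/0.90 = 8311.11 kip·in.
From M_n = 0.85 f'_c a b (d − a/2):
a = d − √(d² − 2M_n/(0.85 f'_c b)) = 29.3 − √(29.3² − 2 × 8311.11/(0.85 × 6 × 13.7)) = 4.388 in.
A_s = 0.85 f'_c a b / f_y = 0.85 × 6 × 4.388 × 13.7 / 60 = 5.110 in².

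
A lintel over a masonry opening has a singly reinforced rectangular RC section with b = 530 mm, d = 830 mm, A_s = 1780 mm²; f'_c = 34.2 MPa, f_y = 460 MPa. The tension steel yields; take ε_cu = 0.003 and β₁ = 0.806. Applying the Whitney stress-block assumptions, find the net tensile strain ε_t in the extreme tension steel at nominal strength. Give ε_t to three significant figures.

a = A_s f_y/(0.85 f'_c b) = 53.14 mm.
β₁ = 0.806, so c = a/β₁ = 53.14/0.806 = 65.93 mm.
From the linear strain diagram with ε_cu = 0.003: ε_t = 0.003 (d − c)/c = 0.003 × (830 − 65.93)/65.93 = 0.0348.
Since ε_t ≥ 0.005, the section is tension-controlled.

ε_t ≈ 0.0348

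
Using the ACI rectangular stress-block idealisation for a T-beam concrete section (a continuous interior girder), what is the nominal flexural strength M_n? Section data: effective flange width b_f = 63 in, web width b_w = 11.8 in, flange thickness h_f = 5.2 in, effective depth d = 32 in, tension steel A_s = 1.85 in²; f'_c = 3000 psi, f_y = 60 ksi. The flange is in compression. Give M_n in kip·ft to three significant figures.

Tension: T = A_s f_y = 1.85 × 60 = 111 kips.
Try a within the flange: a = T/(0.85 f'_c b_f) = 111/(0.85 × 3 × 63) = 0.691 in.
Since a = 0.691 ≤ h_f = 5.2 in, the stress block lies entirely in the flange; analyse as a rectangular beam of width b_f.
M_n = T(d − a/2) = 111 × (32 − 0.3455) = 3513.6 kip·in.
M_n = 3513.6/12 = 292.80 kip·ft.

M_n ≈ 293 kip·ft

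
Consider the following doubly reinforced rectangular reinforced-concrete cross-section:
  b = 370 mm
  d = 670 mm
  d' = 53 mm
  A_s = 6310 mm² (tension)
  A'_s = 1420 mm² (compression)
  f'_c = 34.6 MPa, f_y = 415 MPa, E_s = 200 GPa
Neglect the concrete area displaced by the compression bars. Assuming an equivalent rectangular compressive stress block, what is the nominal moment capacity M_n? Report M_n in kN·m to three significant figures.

M_n ≈ 1530 kN·m

Assume both tension and compression steel yield.
Net tension couple steel: A_s − A'_s = 4890 mm².
a = (A_s − A'_s) f_y / (0.85 f'_c b) = 2029350/(0.85 × 34.6 × 370) = 186.49 mm.
c = a/β₁ = 186.49/0.803 = 232.24 mm; ε'_s = 0.003(c − d')/c = 0.0023 ≥ f_y/E_s = 0.0021, so compression steel does yield.
M_n = (A_s − A'_s) f_y (d − a/2) + A'_s f_y (d − d') = [2029350 × (670 − 93.245) + 589300 × (670 − 53)] × 10⁻⁶ = 1170.44 + 363.60 = 1534.04 kN·m.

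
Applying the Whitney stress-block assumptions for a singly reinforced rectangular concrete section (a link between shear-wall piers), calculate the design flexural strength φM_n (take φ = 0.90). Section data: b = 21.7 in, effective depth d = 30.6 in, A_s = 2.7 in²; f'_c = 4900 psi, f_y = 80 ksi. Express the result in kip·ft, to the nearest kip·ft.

φM_n ≈ 476 kip·ft

T = A_s f_y = 2.7 × 80 = 216 kips.
a = T/(0.85 f'_c b) = 216/(0.85 × 4.9 × 21.7) = 2.390 in.
M_n = T(d − a/2) = 216 × (30.6 − 1.195) = 6351.5 kip·in = 6351.5/12 = 529.29 kip·ft.
φM_n = 0.90 × 529.29 = 476.36 kip·ft.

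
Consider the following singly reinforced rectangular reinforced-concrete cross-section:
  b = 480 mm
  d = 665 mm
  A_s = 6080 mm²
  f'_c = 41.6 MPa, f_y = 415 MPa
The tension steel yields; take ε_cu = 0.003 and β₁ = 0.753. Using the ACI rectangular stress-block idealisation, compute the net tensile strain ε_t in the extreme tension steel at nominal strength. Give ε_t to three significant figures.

ε_t ≈ 0.00711

a = A_s f_y/(0.85 f'_c b) = 148.66 mm.
β₁ = 0.753, so c = a/β₁ = 148.66/0.753 = 197.42 mm.
From the linear strain diagram with ε_cu = 0.003: ε_t = 0.003 (d − c)/c = 0.003 × (665 − 197.42)/197.42 = 0.00711.
Since ε_t ≥ 0.005, the section is tension-controlled.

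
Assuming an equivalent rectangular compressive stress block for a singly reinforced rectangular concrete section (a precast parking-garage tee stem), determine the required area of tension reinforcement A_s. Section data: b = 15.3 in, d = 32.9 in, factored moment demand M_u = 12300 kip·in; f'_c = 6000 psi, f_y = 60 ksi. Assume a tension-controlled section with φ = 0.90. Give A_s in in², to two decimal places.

M_n = M_u/φ = 12300/0.90 = 13666.7 kip·in.
From M_n = 0.85 f'_c a b (d − a/2):
a = d − √(d² − 2M_n/(0.85 f'_c b)) = 32.9 − √(32.9² − 2 × 13666.7/(0.85 × 6 × 15.3)) = 5.842 in.
A_s = 0.85 f'_c a b / f_y = 0.85 × 6 × 5.842 × 15.3 / 60 = 7.598 in².

A_s ≈ 7.60 in²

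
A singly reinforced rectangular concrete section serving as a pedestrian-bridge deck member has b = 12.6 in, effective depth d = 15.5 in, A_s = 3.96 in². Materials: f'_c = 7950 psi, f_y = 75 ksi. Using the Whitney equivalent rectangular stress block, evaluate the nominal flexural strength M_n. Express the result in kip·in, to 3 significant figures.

T = A_s f_y = 3.96 × 75 = 297 kips.
a = T/(0.85 f'_c b) = 297/(0.85 × 7.95 × 12.6) = 3.488 in.
M_n = T(d − a/2) = 297 × (15.5 − 1.744) = 4085.5 kip·in.

M_n ≈ 4090 kip·in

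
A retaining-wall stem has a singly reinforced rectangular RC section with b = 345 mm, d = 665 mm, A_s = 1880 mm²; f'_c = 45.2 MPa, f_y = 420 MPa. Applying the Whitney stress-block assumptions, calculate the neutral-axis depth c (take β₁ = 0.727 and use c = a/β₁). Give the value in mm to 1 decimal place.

c ≈ 81.9 mm

T = A_s f_y = 1880 × 420 = 789600 N = 789.6 kN.
Setting C = 0.85 f'_c a b equal to T: a = 789600/(0.85 × 45.2 × 345) = 59.570 mm.
With β₁ = 0.727, c = a/β₁ = 59.570/0.727 = 81.9 mm.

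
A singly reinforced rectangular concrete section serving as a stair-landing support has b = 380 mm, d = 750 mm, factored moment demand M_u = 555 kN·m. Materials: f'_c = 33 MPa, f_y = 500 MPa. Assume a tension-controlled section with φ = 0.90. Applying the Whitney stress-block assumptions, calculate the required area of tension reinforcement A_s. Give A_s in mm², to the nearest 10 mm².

A_s ≈ 1740 mm²

M_n = M_u/φ = 555/0.90 = 616.667 kN·m.
With M_n = 0.85 f'_c a b (d − a/2), solve the quadratic for a:
a = d − √(d² − 2M_n/(0.85 f'_c b)) = 750 − √(750² − 2 × 616.667×10⁶/(0.85 × 33 × 380)) = 81.58 mm.
A_s = 0.85 f'_c a b / f_y = 0.85 × 33 × 81.58 × 380 / 500 = 1739.1 mm².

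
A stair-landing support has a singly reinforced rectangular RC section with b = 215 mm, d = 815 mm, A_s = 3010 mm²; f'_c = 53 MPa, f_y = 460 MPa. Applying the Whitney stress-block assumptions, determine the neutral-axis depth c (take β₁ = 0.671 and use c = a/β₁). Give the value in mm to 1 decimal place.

c ≈ 213.0 mm

T = A_s f_y = 3010 × 460 = 1384600 N = 1384.6 kN.
Setting C = 0.85 f'_c a b equal to T: a = 1384600/(0.85 × 53 × 215) = 142.952 mm.
With β₁ = 0.671, c = a/β₁ = 142.952/0.671 = 213.0 mm.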